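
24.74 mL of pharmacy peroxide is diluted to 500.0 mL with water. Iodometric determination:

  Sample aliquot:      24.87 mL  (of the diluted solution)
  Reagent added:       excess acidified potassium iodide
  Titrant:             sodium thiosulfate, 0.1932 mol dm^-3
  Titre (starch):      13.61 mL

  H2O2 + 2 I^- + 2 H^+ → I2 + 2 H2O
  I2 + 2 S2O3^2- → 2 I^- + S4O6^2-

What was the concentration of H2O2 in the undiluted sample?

n(S2O3^2-) = 0.01361 × 0.1932 = 2.629 × 10^-3 mol
n(I2) = n(S2O3^2-)/2 = 1.315 × 10^-3 mol
n(H2O2) in the aliquot = 1.315 × 10^-3 mol (1:1 ratio)
[H2O2]_dilute = 1.315 × 10^-3 / 0.02487 = 0.05286 mol/L
[H2O2]_original = 0.05286 × 500.0/24.74 = 1.068 mol/L

1.068 mol/L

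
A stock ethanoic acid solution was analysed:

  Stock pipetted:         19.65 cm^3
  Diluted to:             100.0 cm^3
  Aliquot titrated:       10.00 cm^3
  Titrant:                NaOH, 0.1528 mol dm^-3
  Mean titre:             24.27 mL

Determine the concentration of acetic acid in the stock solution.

1.887 mol/L

CH3COOH + NaOH → CH3COONa + H2O
n(NaOH) = 0.02427 × 0.1528 = 3.708 × 10^-3 mol
n(CH3COOH) in the aliquot = 3.708 × 10^-3 mol (1:1 ratio)
[CH3COOH]_dilute = 3.708 × 10^-3 / 0.01000 = 0.3708 mol/L
Dilution factor = 100.0 / 19.65 = 5.089
[CH3COOH]_stock = 0.3708 × 5.089 = 1.887 mol/L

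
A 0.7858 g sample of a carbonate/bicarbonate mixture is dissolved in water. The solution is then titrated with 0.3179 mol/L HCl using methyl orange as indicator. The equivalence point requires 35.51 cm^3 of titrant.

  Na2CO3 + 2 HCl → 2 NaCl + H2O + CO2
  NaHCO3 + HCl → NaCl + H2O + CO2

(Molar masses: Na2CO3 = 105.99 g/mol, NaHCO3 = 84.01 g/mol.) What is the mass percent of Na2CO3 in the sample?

35.35 %

n(HCl) = 0.03551 × 0.3179 = 0.01129 mol
Let x = n(Na2CO3), y = n(NaHCO3).
Titrant: 2x + 1y = 0.01129;  mass: 105.99x + 84.01y = 0.7858
Solving, x = 2.621 × 10^-3 mol, y = 6.047 × 10^-3 mol
mass of Na2CO3 = 2.621 × 10^-3 × 105.99 = 0.2778 g
% Na2CO3 = 0.2778 / 0.7858 × 100 = 35.35 %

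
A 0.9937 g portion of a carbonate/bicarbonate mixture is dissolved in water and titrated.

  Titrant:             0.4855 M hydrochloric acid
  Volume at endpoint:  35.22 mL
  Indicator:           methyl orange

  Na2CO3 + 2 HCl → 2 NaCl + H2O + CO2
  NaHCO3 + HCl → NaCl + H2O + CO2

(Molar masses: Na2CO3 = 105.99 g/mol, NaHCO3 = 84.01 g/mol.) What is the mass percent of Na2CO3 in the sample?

n(HCl) = 0.03522 × 0.4855 = 0.01710 mol
Let x = n(Na2CO3), y = n(NaHCO3).
Titrant: 2x + 1y = 0.01710;  mass: 105.99x + 84.01y = 0.9937
Solving, x = 7.139 × 10^-3 mol, y = 2.822 × 10^-3 mol
mass of Na2CO3 = 7.139 × 10^-3 × 105.99 = 0.7566 g
% Na2CO3 = 0.7566 / 0.9937 × 100 = 76.14 %

76.14 %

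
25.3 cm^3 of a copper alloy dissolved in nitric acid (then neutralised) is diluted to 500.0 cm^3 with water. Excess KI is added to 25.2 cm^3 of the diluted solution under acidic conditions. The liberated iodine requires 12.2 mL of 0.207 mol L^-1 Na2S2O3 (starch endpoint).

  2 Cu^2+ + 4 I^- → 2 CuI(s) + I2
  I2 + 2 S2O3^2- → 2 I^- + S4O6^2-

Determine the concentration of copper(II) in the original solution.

n(S2O3^2-) = 0.0122 × 0.207 = 2.53 × 10^-3 mol
n(I2) = n(S2O3^2-)/2 = 1.26 × 10^-3 mol
From the 2:1 ratio, n(Cu2+) in the aliquot = 2/1 × 1.26 × 10^-3 = 2.53 × 10^-3 mol
[Cu2+]_dilute = 2.53 × 10^-3 / 0.0252 = 0.100 mol/L
[Cu2+]_original = 0.100 × 500.0/25.3 = 1.98 mol/L

1.98 mol/L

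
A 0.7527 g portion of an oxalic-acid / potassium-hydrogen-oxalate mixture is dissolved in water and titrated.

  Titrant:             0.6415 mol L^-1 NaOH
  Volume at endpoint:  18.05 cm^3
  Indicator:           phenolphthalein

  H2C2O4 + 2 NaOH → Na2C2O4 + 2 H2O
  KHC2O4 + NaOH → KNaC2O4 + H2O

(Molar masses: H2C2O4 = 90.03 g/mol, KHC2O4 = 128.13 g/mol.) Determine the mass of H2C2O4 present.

0.3959 g

n(NaOH) = 0.01805 × 0.6415 = 0.01158 mol
Let x = n(H2C2O4), y = n(KHC2O4).
Titrant: 2x + 1y = 0.01158;  mass: 90.03x + 128.13y = 0.7527
Solving, x = 4.397 × 10^-3 mol, y = 2.785 × 10^-3 mol
mass of H2C2O4 = 4.397 × 10^-3 × 90.03 = 0.3959 g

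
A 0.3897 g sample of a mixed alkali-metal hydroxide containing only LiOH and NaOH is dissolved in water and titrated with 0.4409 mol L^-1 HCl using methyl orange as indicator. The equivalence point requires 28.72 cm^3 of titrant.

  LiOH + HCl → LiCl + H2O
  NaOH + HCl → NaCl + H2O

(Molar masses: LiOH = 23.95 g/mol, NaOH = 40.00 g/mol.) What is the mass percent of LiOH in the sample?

n(HCl) = 0.02872 × 0.4409 = 0.01266 mol
Let x = n(LiOH), y = n(NaOH).
Titrant: 1x + 1y = 0.01266;  mass: 23.95x + 40.00y = 0.3897
Solving, x = 7.278 × 10^-3 mol, y = 5.385 × 10^-3 mol
mass of LiOH = 7.278 × 10^-3 × 23.95 = 0.1743 g
% LiOH = 0.1743 / 0.3897 × 100 = 44.73 %

44.73 %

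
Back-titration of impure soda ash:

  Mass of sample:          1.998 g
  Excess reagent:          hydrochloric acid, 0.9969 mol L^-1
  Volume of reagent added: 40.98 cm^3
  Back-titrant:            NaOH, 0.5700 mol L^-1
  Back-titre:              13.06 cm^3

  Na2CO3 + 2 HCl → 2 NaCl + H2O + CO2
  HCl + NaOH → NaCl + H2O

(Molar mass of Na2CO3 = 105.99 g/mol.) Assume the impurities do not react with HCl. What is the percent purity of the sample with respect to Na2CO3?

n(HCl) added = 0.04098 × 0.9969 = 0.04085 mol
n(NaOH) used in back-titration = 0.01306 × 0.5700 = 7.444 × 10^-3 mol
n(HCl) left over = 7.444 × 10^-3 mol (1:1 ratio)
n(HCl) consumed by analyte = 0.04085 − 7.444 × 10^-3 = 0.03341 mol
From the 1:2 ratio, n(Na2CO3) = 1/2 × 0.03341 = 0.01670 mol
mass of Na2CO3 = 0.01670 × 105.99 = 1.770 g
% Na2CO3 = 1.770 / 1.998 × 100 = 88.61 %

88.61 %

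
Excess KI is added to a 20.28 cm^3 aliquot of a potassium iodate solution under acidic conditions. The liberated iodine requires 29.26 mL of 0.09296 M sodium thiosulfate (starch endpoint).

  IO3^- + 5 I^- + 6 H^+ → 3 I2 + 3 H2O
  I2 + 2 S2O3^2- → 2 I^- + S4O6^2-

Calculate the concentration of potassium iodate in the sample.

0.02235 M

n(S2O3^2-) = 0.02926 × 0.09296 = 2.720 × 10^-3 mol
n(I2) = n(S2O3^2-)/2 = 1.360 × 10^-3 mol
From the 1:3 ratio, n(IO3^-) in the aliquot = 1/3 × 1.360 × 10^-3 = 4.533 × 10^-4 mol
[IO3^-] = 4.533 × 10^-4 / 0.02028 = 0.02235 mol/L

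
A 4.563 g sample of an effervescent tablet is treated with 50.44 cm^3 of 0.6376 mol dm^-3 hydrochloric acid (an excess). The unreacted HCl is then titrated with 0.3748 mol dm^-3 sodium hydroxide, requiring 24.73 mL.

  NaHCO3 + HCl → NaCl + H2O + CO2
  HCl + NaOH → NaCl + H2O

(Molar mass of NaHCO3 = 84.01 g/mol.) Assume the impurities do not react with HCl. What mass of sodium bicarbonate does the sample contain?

1.923 g

n(HCl) added = 0.05044 × 0.6376 = 0.03216 mol
n(NaOH) used in back-titration = 0.02473 × 0.3748 = 9.269 × 10^-3 mol
n(HCl) left over = 9.269 × 10^-3 mol (1:1 ratio)
n(HCl) consumed by analyte = 0.03216 − 9.269 × 10^-3 = 0.02289 mol
n(NaHCO3) = 0.02289 mol (1:1 ratio)
mass of NaHCO3 = 0.02289 × 84.01 = 1.923 g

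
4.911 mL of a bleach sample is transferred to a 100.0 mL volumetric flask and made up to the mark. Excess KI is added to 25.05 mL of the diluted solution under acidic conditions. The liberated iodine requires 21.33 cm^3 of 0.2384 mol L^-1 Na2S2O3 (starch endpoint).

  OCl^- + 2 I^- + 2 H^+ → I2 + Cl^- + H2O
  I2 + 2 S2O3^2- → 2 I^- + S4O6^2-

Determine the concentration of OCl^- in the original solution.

2.067 mol/L

n(S2O3^2-) = 0.02133 × 0.2384 = 5.085 × 10^-3 mol
n(I2) = n(S2O3^2-)/2 = 2.543 × 10^-3 mol
n(OCl^-) in the aliquot = 2.543 × 10^-3 mol (1:1 ratio)
[OCl^-]_dilute = 2.543 × 10^-3 / 0.02505 = 0.1015 mol/L
[OCl^-]_original = 0.1015 × 100.0/4.911 = 2.067 mol/L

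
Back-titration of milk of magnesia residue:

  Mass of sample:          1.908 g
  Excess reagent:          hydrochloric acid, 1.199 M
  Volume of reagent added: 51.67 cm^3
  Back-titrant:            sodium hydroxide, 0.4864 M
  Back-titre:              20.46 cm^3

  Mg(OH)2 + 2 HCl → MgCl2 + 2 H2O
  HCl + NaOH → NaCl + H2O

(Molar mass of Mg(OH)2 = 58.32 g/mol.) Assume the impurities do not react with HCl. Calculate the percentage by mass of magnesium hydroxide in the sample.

n(HCl) added = 0.05167 × 1.199 = 0.06195 mol
n(NaOH) used in back-titration = 0.02046 × 0.4864 = 9.952 × 10^-3 mol
n(HCl) left over = 9.952 × 10^-3 mol (1:1 ratio)
n(HCl) consumed by analyte = 0.06195 − 9.952 × 10^-3 = 0.05200 mol
From the 1:2 ratio, n(Mg(OH)2) = 1/2 × 0.05200 = 0.02600 mol
mass of Mg(OH)2 = 0.02600 × 58.32 = 1.516 g
% Mg(OH)2 = 1.516 / 1.908 × 100 = 79.47 %

79.47 %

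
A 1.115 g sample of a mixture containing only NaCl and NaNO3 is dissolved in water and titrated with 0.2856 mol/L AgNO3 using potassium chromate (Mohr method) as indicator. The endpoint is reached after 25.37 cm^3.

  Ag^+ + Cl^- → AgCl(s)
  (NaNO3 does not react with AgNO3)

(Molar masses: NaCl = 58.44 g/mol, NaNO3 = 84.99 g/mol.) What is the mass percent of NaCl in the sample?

37.98 %

n(AgNO3) = 0.02537 × 0.2856 = 7.246 × 10^-3 mol
Let x = n(NaCl), y = n(NaNO3).
Titrant: 1x = 7.246 × 10^-3;  mass: 58.44x + 84.99y = 1.115
Solving, x = 7.246 × 10^-3 mol, y = 8.137 × 10^-3 mol
mass of NaCl = 7.246 × 10^-3 × 58.44 = 0.4234 g
% NaCl = 0.4234 / 1.115 × 100 = 37.98 %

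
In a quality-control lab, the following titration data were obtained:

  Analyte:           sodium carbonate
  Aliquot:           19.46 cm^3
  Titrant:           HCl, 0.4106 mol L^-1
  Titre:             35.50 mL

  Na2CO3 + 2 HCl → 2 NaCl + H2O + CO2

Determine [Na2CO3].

n(HCl) = 0.03550 L × 0.4106 mol/L = 0.01458 mol
From the 1:2 mole ratio, n(Na2CO3) = 1/2 × 0.01458 = 7.288 × 10^-3 mol
[Na2CO3] = 7.288 × 10^-3 mol / 0.01946 L = 0.3745 mol/L

0.3745 mol/L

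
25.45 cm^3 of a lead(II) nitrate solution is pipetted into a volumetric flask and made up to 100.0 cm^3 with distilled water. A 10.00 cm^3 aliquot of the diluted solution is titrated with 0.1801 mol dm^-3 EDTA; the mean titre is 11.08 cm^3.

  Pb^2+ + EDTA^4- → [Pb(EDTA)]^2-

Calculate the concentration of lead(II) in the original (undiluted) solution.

0.7841 mol/L

n(EDTA) = 0.01108 × 0.1801 = 1.996 × 10^-3 mol
n(Pb2+) in the aliquot = 1.996 × 10^-3 mol (1:1 ratio)
[Pb2+]_dilute = 1.996 × 10^-3 / 0.01000 = 0.1996 mol/L
Dilution factor = 100.0 / 25.45 = 3.929
[Pb2+]_stock = 0.1996 × 3.929 = 0.7841 mol/L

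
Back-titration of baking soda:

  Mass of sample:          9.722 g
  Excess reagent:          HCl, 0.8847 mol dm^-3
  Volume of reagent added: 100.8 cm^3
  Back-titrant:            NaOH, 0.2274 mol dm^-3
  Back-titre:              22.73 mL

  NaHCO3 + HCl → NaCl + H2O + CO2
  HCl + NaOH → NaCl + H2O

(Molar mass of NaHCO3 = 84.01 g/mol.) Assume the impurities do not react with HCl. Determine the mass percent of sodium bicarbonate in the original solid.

72.59 %

n(HCl) added = 0.1008 × 0.8847 = 0.08918 mol
n(NaOH) used in back-titration = 0.02273 × 0.2274 = 5.169 × 10^-3 mol
n(HCl) left over = 5.169 × 10^-3 mol (1:1 ratio)
n(HCl) consumed by analyte = 0.08918 − 5.169 × 10^-3 = 0.08401 mol
n(NaHCO3) = 0.08401 mol (1:1 ratio)
mass of NaHCO3 = 0.08401 × 84.01 = 7.058 g
% NaHCO3 = 7.058 / 9.722 × 100 = 72.59 %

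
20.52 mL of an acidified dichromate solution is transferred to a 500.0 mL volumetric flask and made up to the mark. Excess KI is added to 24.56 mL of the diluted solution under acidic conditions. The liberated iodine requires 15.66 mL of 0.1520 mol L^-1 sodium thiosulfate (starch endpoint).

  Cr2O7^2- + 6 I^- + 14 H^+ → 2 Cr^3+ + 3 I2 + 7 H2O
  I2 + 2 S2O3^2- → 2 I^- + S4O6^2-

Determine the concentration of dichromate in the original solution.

0.3936 mol/L

n(S2O3^2-) = 0.01566 × 0.1520 = 2.380 × 10^-3 mol
n(I2) = n(S2O3^2-)/2 = 1.190 × 10^-3 mol
From the 1:3 ratio, n(Cr2O7^2-) in the aliquot = 1/3 × 1.190 × 10^-3 = 3.967 × 10^-4 mol
[Cr2O7^2-]_dilute = 3.967 × 10^-4 / 0.02456 = 0.01615 mol/L
[Cr2O7^2-]_original = 0.01615 × 500.0/20.52 = 0.3936 mol/L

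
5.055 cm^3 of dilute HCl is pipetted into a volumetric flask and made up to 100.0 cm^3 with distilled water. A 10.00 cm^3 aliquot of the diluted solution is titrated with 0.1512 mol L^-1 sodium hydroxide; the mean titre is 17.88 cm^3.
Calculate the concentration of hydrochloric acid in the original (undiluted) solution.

HCl + NaOH → NaCl + H2O
n(NaOH) = 0.01788 × 0.1512 = 2.703 × 10^-3 mol
n(HCl) in the aliquot = 2.703 × 10^-3 mol (1:1 ratio)
[HCl]_dilute = 2.703 × 10^-3 / 0.01000 = 0.2703 mol/L
Dilution factor = 100.0 / 5.055 = 19.78
[HCl]_stock = 0.2703 × 19.78 = 5.348 mol/L

5.348 mol/L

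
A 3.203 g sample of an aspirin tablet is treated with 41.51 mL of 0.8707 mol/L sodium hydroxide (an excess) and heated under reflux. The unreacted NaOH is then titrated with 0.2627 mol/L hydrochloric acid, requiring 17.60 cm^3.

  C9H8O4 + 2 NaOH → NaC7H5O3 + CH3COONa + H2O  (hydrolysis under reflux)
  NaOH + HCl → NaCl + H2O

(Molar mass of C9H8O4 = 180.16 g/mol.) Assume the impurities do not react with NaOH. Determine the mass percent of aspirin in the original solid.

88.64 %

n(NaOH) added = 0.04151 × 0.8707 = 0.03614 mol
n(HCl) used in back-titration = 0.01760 × 0.2627 = 4.624 × 10^-3 mol
n(NaOH) left over = 4.624 × 10^-3 mol (1:1 ratio)
n(NaOH) consumed by analyte = 0.03614 − 4.624 × 10^-3 = 0.03152 mol
From the 1:2 ratio, n(C9H8O4) = 1/2 × 0.03152 = 0.01576 mol
mass of C9H8O4 = 0.01576 × 180.16 = 2.839 g
% C9H8O4 = 2.839 / 3.203 × 100 = 88.64 %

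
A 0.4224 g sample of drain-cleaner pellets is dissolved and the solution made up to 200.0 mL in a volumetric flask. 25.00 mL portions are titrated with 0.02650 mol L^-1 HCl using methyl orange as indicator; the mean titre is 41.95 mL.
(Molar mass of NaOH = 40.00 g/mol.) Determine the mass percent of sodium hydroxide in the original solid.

84.22 %

NaOH + HCl → NaCl + H2O
n(HCl) per titration = 0.04195 × 0.02650 = 1.112 × 10^-3 mol
n(NaOH) in each aliquot = 1.112 × 10^-3 mol (1:1 ratio)
n(NaOH) in the whole flask = 1.112 × 10^-3 × 200.0/25.00 = 8.893 × 10^-3 mol
mass of NaOH = 8.893 × 10^-3 × 40.00 = 0.3557 g
% NaOH = 0.3557 / 0.4224 × 100 = 84.22 %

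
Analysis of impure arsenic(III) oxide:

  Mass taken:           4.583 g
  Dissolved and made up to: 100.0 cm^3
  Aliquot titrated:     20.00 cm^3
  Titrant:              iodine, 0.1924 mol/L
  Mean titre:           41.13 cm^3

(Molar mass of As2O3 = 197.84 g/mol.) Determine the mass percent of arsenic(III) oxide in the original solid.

85.40 %

As2O3 + 2 I2 + 2 H2O → As2O5 + 4 HI
n(I2) per titration = 0.04113 × 0.1924 = 7.913 × 10^-3 mol
From the 1:2 ratio, n(As2O3) in each aliquot = 1/2 × 7.913 × 10^-3 = 3.957 × 10^-3 mol
n(As2O3) in the whole flask = 3.957 × 10^-3 × 100.0/20.00 = 0.01978 mol
mass of As2O3 = 0.01978 × 197.84 = 3.914 g
% As2O3 = 3.914 / 4.583 × 100 = 85.40 %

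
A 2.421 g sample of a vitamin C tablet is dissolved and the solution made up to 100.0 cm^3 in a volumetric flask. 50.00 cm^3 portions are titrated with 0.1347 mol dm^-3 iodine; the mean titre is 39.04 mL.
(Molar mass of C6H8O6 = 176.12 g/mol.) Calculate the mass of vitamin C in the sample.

1.852 g

C6H8O6 + I2 → C6H6O6 + 2 HI
n(I2) per titration = 0.03904 × 0.1347 = 5.259 × 10^-3 mol
n(C6H8O6) in each aliquot = 5.259 × 10^-3 mol (1:1 ratio)
n(C6H8O6) in the whole flask = 5.259 × 10^-3 × 100.0/50.00 = 0.01052 mol
mass of C6H8O6 = 0.01052 × 176.12 = 1.852 g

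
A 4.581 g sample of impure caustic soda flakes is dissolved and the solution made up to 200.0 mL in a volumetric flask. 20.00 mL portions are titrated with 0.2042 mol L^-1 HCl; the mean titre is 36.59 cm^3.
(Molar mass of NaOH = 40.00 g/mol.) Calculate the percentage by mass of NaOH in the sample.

NaOH + HCl → NaCl + H2O
n(HCl) per titration = 0.03659 × 0.2042 = 7.472 × 10^-3 mol
n(NaOH) in each aliquot = 7.472 × 10^-3 mol (1:1 ratio)
n(NaOH) in the whole flask = 7.472 × 10^-3 × 200.0/20.00 = 0.07472 mol
mass of NaOH = 0.07472 × 40.00 = 2.989 g
% NaOH = 2.989 / 4.581 × 100 = 65.24 %

65.24 %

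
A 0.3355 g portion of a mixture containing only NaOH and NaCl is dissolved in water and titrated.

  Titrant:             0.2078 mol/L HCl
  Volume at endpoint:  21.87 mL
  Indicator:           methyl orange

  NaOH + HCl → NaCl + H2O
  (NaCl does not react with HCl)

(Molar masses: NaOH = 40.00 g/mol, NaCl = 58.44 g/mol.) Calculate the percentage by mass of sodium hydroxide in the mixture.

n(HCl) = 0.02187 × 0.2078 = 4.545 × 10^-3 mol
Let x = n(NaOH), y = n(NaCl).
Titrant: 1x = 4.545 × 10^-3;  mass: 40.00x + 58.44y = 0.3355
Solving, x = 4.545 × 10^-3 mol, y = 2.630 × 10^-3 mol
mass of NaOH = 4.545 × 10^-3 × 40.00 = 0.1818 g
% NaOH = 0.1818 / 0.3355 × 100 = 54.18 %

54.18 %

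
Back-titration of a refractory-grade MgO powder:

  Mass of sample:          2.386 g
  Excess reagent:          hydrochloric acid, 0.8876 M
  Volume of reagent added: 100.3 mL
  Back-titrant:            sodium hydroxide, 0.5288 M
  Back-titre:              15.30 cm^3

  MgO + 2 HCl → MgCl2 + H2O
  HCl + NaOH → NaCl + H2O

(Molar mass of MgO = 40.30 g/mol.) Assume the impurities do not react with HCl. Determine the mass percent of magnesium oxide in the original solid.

68.35 %

n(HCl) added = 0.1003 × 0.8876 = 0.08903 mol
n(NaOH) used in back-titration = 0.01530 × 0.5288 = 8.091 × 10^-3 mol
n(HCl) left over = 8.091 × 10^-3 mol (1:1 ratio)
n(HCl) consumed by analyte = 0.08903 − 8.091 × 10^-3 = 0.08094 mol
From the 1:2 ratio, n(MgO) = 1/2 × 0.08094 = 0.04047 mol
mass of MgO = 0.04047 × 40.30 = 1.631 g
% MgO = 1.631 / 2.386 × 100 = 68.35 %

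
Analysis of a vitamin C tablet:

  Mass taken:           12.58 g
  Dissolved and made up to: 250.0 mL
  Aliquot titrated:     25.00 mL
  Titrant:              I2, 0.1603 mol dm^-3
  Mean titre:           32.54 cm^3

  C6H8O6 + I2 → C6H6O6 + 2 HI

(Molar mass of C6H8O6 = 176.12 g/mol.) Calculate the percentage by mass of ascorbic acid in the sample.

73.03 %

n(I2) per titration = 0.03254 × 0.1603 = 5.216 × 10^-3 mol
n(C6H8O6) in each aliquot = 5.216 × 10^-3 mol (1:1 ratio)
n(C6H8O6) in the whole flask = 5.216 × 10^-3 × 250.0/25.00 = 0.05216 mol
mass of C6H8O6 = 0.05216 × 176.12 = 9.187 g
% C6H8O6 = 9.187 / 12.58 × 100 = 73.03 %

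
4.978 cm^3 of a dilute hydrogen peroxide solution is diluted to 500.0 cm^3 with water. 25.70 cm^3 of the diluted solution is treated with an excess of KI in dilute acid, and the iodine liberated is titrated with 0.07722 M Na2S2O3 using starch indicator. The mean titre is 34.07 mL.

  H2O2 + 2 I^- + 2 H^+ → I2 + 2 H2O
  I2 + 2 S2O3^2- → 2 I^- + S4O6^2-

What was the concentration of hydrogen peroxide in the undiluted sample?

5.141 M

n(S2O3^2-) = 0.03407 × 0.07722 = 2.631 × 10^-3 mol
n(I2) = n(S2O3^2-)/2 = 1.315 × 10^-3 mol
n(H2O2) in the aliquot = 1.315 × 10^-3 mol (1:1 ratio)
[H2O2]_dilute = 1.315 × 10^-3 / 0.02570 = 0.05118 mol/L
[H2O2]_original = 0.05118 × 500.0/4.978 = 5.141 mol/L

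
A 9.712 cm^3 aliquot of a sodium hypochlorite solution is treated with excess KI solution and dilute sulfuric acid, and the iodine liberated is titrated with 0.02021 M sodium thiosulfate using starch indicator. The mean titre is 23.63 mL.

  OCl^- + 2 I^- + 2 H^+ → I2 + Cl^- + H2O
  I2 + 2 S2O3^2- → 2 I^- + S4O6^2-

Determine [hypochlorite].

0.02459 M

n(S2O3^2-) = 0.02363 × 0.02021 = 4.776 × 10^-4 mol
n(I2) = n(S2O3^2-)/2 = 2.388 × 10^-4 mol
n(OCl^-) in the aliquot = 2.388 × 10^-4 mol (1:1 ratio)
[OCl^-] = 2.388 × 10^-4 / 0.009712 = 0.02459 mol/L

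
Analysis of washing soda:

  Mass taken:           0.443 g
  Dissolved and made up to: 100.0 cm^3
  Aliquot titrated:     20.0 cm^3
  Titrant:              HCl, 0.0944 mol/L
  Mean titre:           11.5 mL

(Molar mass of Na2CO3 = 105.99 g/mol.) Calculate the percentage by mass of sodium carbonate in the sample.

64.9 %

Na2CO3 + 2 HCl → 2 NaCl + H2O + CO2
n(HCl) per titration = 0.0115 × 0.0944 = 1.09 × 10^-3 mol
From the 1:2 ratio, n(Na2CO3) in each aliquot = 1/2 × 1.09 × 10^-3 = 5.43 × 10^-4 mol
n(Na2CO3) in the whole flask = 5.43 × 10^-4 × 100.0/20.0 = 2.71 × 10^-3 mol
mass of Na2CO3 = 2.71 × 10^-3 × 105.99 = 0.288 g
% Na2CO3 = 0.288 / 0.443 × 100 = 64.9 %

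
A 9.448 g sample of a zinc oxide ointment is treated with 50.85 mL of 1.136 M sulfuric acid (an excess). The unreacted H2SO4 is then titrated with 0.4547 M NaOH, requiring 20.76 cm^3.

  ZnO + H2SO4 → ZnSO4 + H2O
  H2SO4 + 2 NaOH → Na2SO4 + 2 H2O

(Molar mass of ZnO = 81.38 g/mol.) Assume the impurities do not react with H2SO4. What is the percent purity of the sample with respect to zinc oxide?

45.69 %

n(H2SO4) added = 0.05085 × 1.136 = 0.05777 mol
n(NaOH) used in back-titration = 0.02076 × 0.4547 = 9.440 × 10^-3 mol
From the 1:2 ratio, n(H2SO4) left over = 1/2 × 9.440 × 10^-3 = 4.720 × 10^-3 mol
n(H2SO4) consumed by analyte = 0.05777 − 4.720 × 10^-3 = 0.05305 mol
n(ZnO) = 0.05305 mol (1:1 ratio)
mass of ZnO = 0.05305 × 81.38 = 4.317 g
% ZnO = 4.317 / 9.448 × 100 = 45.69 %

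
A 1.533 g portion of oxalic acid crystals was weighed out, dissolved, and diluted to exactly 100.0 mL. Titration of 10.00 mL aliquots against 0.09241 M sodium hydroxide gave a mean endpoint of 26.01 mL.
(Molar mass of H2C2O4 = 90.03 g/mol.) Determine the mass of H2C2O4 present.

1.082 g

H2C2O4 + 2 NaOH → Na2C2O4 + 2 H2O
n(NaOH) per titration = 0.02601 × 0.09241 = 2.404 × 10^-3 mol
From the 1:2 ratio, n(H2C2O4) in each aliquot = 1/2 × 2.404 × 10^-3 = 1.202 × 10^-3 mol
n(H2C2O4) in the whole flask = 1.202 × 10^-3 × 100.0/10.00 = 0.01202 mol
mass of H2C2O4 = 0.01202 × 90.03 = 1.082 g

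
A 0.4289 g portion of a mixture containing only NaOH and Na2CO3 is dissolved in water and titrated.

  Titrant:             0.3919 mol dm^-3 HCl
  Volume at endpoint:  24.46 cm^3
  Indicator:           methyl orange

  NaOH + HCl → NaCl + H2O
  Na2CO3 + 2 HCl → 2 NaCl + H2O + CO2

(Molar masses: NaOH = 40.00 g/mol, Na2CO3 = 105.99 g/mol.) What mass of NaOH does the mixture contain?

0.2435 g

n(HCl) = 0.02446 × 0.3919 = 9.586 × 10^-3 mol
Let x = n(NaOH), y = n(Na2CO3).
Titrant: 1x + 2y = 9.586 × 10^-3;  mass: 40.00x + 105.99y = 0.4289
Solving, x = 6.087 × 10^-3 mol, y = 1.749 × 10^-3 mol
mass of NaOH = 6.087 × 10^-3 × 40.00 = 0.2435 g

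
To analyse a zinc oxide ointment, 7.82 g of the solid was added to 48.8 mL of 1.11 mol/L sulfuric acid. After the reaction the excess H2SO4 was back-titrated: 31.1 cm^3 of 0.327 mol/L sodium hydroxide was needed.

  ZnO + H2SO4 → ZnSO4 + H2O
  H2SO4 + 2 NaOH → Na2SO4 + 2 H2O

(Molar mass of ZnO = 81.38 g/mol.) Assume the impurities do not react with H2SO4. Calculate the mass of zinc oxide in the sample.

3.99 g

n(H2SO4) added = 0.0488 × 1.11 = 0.0542 mol
n(NaOH) used in back-titration = 0.0311 × 0.327 = 0.0102 mol
From the 1:2 ratio, n(H2SO4) left over = 1/2 × 0.0102 = 5.08 × 10^-3 mol
n(H2SO4) consumed by analyte = 0.0542 − 5.08 × 10^-3 = 0.0491 mol
n(ZnO) = 0.0491 mol (1:1 ratio)
mass of ZnO = 0.0491 × 81.38 = 3.99 g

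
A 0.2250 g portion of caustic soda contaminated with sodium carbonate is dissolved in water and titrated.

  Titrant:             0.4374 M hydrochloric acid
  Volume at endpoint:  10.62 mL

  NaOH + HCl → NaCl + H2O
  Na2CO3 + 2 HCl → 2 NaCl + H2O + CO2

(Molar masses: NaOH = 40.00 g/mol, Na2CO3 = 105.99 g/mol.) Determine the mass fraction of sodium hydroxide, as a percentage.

28.96 %

n(HCl) = 0.01062 × 0.4374 = 4.645 × 10^-3 mol
Let x = n(NaOH), y = n(Na2CO3).
Titrant: 1x + 2y = 4.645 × 10^-3;  mass: 40.00x + 105.99y = 0.2250
Solving, x = 1.629 × 10^-3 mol, y = 1.508 × 10^-3 mol
mass of NaOH = 1.629 × 10^-3 × 40.00 = 0.06517 g
% NaOH = 0.06517 / 0.2250 × 100 = 28.96 %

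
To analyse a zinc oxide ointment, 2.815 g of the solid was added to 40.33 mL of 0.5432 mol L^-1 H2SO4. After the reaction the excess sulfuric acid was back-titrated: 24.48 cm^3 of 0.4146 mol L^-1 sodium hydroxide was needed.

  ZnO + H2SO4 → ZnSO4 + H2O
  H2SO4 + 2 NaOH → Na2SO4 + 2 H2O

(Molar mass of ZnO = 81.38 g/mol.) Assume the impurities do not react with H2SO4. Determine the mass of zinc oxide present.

1.370 g

n(H2SO4) added = 0.04033 × 0.5432 = 0.02191 mol
n(NaOH) used in back-titration = 0.02448 × 0.4146 = 0.01015 mol
From the 1:2 ratio, n(H2SO4) left over = 1/2 × 0.01015 = 5.075 × 10^-3 mol
n(H2SO4) consumed by analyte = 0.02191 − 5.075 × 10^-3 = 0.01683 mol
n(ZnO) = 0.01683 mol (1:1 ratio)
mass of ZnO = 0.01683 × 81.38 = 1.370 g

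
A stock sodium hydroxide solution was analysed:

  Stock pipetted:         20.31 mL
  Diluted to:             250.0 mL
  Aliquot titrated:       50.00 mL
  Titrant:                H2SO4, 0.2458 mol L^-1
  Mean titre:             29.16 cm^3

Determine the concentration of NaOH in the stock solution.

2 NaOH + H2SO4 → Na2SO4 + 2 H2O
n(H2SO4) = 0.02916 × 0.2458 = 7.168 × 10^-3 mol
From the 2:1 ratio, n(NaOH) in the aliquot = 2/1 × 7.168 × 10^-3 = 0.01434 mol
[NaOH]_dilute = 0.01434 / 0.05000 = 0.2867 mol/L
Dilution factor = 250.0 / 20.31 = 12.31
[NaOH]_stock = 0.2867 × 12.31 = 3.529 mol/L

3.529 mol/L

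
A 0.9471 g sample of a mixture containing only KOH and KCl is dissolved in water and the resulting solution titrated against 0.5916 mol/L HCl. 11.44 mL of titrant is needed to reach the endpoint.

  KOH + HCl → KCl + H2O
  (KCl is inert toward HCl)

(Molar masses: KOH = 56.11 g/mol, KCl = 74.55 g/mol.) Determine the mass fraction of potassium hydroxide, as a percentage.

40.10 %

n(HCl) = 0.01144 × 0.5916 = 6.768 × 10^-3 mol
Let x = n(KOH), y = n(KCl).
Titrant: 1x = 6.768 × 10^-3;  mass: 56.11x + 74.55y = 0.9471
Solving, x = 6.768 × 10^-3 mol, y = 7.610 × 10^-3 mol
mass of KOH = 6.768 × 10^-3 × 56.11 = 0.3797 g
% KOH = 0.3797 / 0.9471 × 100 = 40.10 %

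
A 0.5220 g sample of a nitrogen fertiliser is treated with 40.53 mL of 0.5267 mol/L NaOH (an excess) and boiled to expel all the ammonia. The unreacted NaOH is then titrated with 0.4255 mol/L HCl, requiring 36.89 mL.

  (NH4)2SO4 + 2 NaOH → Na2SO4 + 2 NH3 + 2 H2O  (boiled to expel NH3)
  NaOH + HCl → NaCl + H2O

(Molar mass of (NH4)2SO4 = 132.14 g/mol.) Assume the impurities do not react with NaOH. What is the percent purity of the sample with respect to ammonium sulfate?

n(NaOH) added = 0.04053 × 0.5267 = 0.02135 mol
n(HCl) used in back-titration = 0.03689 × 0.4255 = 0.01570 mol
n(NaOH) left over = 0.01570 mol (1:1 ratio)
n(NaOH) consumed by analyte = 0.02135 − 0.01570 = 5.650 × 10^-3 mol
From the 1:2 ratio, n((NH4)2SO4) = 1/2 × 5.650 × 10^-3 = 2.825 × 10^-3 mol
mass of (NH4)2SO4 = 2.825 × 10^-3 × 132.14 = 0.3733 g
% (NH4)2SO4 = 0.3733 / 0.5220 × 100 = 71.52 %

71.52 %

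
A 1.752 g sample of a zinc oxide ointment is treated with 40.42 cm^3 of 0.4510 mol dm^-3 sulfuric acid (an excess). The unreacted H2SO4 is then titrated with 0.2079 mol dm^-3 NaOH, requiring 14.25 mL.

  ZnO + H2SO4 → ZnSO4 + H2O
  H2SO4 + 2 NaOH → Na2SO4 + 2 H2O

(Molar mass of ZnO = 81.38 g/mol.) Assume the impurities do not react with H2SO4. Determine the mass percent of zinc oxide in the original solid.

77.79 %

n(H2SO4) added = 0.04042 × 0.4510 = 0.01823 mol
n(NaOH) used in back-titration = 0.01425 × 0.2079 = 2.963 × 10^-3 mol
From the 1:2 ratio, n(H2SO4) left over = 1/2 × 2.963 × 10^-3 = 1.481 × 10^-3 mol
n(H2SO4) consumed by analyte = 0.01823 − 1.481 × 10^-3 = 0.01675 mol
n(ZnO) = 0.01675 mol (1:1 ratio)
mass of ZnO = 0.01675 × 81.38 = 1.363 g
% ZnO = 1.363 / 1.752 × 100 = 77.79 %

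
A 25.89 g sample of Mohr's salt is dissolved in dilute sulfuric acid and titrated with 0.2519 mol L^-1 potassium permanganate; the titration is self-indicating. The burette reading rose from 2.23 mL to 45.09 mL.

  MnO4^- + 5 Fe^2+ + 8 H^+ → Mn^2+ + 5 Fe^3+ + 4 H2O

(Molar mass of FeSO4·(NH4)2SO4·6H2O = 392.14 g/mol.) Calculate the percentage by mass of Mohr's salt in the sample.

n(KMnO4) = 0.04286 L × 0.2519 mol/L = 0.01080 mol
From the 5:1 ratio, n(FeSO4·(NH4)2SO4·6H2O) = 5/1 × 0.01080 = 0.05398 mol
mass of FeSO4·(NH4)2SO4·6H2O = 0.05398 × 392.14 g/mol = 21.17 g
% FeSO4·(NH4)2SO4·6H2O = 21.17 / 25.89 × 100 = 81.76 %

81.76 %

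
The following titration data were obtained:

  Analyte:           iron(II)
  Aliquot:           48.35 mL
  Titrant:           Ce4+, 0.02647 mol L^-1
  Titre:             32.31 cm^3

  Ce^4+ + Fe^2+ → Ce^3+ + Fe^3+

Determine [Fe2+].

0.01769 mol/L

n(Ce4+) = 0.03231 L × 0.02647 mol/L = 8.552 × 10^-4 mol
n(Fe2+) = 8.552 × 10^-4 mol (1:1 mole ratio)
[Fe2+] = 8.552 × 10^-4 mol / 0.04835 L = 0.01769 mol/L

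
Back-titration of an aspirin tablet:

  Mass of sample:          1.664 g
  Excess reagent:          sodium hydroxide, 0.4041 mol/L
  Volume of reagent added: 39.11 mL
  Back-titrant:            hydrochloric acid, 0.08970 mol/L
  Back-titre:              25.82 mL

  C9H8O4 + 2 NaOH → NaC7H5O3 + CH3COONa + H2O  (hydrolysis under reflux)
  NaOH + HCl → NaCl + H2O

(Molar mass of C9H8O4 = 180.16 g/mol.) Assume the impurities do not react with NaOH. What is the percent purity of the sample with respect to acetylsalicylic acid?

n(NaOH) added = 0.03911 × 0.4041 = 0.01580 mol
n(HCl) used in back-titration = 0.02582 × 0.08970 = 2.316 × 10^-3 mol
n(NaOH) left over = 2.316 × 10^-3 mol (1:1 ratio)
n(NaOH) consumed by analyte = 0.01580 − 2.316 × 10^-3 = 0.01349 mol
From the 1:2 ratio, n(C9H8O4) = 1/2 × 0.01349 = 6.744 × 10^-3 mol
mass of C9H8O4 = 6.744 × 10^-3 × 180.16 = 1.215 g
% C9H8O4 = 1.215 / 1.664 × 100 = 73.02 %

73.02 %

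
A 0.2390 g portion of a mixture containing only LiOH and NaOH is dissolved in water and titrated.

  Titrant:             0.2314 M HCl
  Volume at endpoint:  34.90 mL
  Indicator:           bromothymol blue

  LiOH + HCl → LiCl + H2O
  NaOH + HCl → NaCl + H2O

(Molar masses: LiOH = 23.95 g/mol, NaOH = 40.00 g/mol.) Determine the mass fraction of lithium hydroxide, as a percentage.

n(HCl) = 0.03490 × 0.2314 = 8.076 × 10^-3 mol
Let x = n(LiOH), y = n(NaOH).
Titrant: 1x + 1y = 8.076 × 10^-3;  mass: 23.95x + 40.00y = 0.2390
Solving, x = 5.236 × 10^-3 mol, y = 2.840 × 10^-3 mol
mass of LiOH = 5.236 × 10^-3 × 23.95 = 0.1254 g
% LiOH = 0.1254 / 0.2390 × 100 = 52.47 %

52.47 %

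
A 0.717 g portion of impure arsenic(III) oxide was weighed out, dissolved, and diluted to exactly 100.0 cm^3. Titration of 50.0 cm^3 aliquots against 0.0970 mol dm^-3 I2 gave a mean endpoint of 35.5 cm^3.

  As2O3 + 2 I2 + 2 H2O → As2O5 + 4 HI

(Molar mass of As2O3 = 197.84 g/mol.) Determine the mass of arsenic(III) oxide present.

0.681 g

n(I2) per titration = 0.0355 × 0.0970 = 3.44 × 10^-3 mol
From the 1:2 ratio, n(As2O3) in each aliquot = 1/2 × 3.44 × 10^-3 = 1.72 × 10^-3 mol
n(As2O3) in the whole flask = 1.72 × 10^-3 × 100.0/50.0 = 3.44 × 10^-3 mol
mass of As2O3 = 3.44 × 10^-3 × 197.84 = 0.681 g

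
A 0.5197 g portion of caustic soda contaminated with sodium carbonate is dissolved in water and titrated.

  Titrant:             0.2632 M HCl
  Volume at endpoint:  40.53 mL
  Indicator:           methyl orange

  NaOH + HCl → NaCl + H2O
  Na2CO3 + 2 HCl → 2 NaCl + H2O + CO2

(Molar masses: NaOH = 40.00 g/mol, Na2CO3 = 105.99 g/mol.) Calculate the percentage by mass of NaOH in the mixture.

n(HCl) = 0.04053 × 0.2632 = 0.01067 mol
Let x = n(NaOH), y = n(Na2CO3).
Titrant: 1x + 2y = 0.01067;  mass: 40.00x + 105.99y = 0.5197
Solving, x = 3.511 × 10^-3 mol, y = 3.578 × 10^-3 mol
mass of NaOH = 3.511 × 10^-3 × 40.00 = 0.1404 g
% NaOH = 0.1404 / 0.5197 × 100 = 27.02 %

27.02 %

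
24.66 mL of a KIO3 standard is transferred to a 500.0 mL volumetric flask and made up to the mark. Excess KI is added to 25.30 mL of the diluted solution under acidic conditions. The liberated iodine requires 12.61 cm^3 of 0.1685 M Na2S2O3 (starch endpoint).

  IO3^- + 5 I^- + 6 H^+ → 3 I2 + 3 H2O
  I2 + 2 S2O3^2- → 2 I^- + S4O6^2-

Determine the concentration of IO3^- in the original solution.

0.2838 M

n(S2O3^2-) = 0.01261 × 0.1685 = 2.125 × 10^-3 mol
n(I2) = n(S2O3^2-)/2 = 1.062 × 10^-3 mol
From the 1:3 ratio, n(IO3^-) in the aliquot = 1/3 × 1.062 × 10^-3 = 3.541 × 10^-4 mol
[IO3^-]_dilute = 3.541 × 10^-4 / 0.02530 = 0.01400 mol/L
[IO3^-]_original = 0.01400 × 500.0/24.66 = 0.2838 mol/L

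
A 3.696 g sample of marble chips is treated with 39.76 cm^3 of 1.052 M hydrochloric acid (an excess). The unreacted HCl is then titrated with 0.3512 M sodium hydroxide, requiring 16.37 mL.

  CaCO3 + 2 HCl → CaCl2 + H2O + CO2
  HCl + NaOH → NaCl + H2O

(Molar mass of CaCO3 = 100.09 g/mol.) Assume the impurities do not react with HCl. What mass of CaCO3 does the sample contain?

n(HCl) added = 0.03976 × 1.052 = 0.04183 mol
n(NaOH) used in back-titration = 0.01637 × 0.3512 = 5.749 × 10^-3 mol
n(HCl) left over = 5.749 × 10^-3 mol (1:1 ratio)
n(HCl) consumed by analyte = 0.04183 − 5.749 × 10^-3 = 0.03608 mol
From the 1:2 ratio, n(CaCO3) = 1/2 × 0.03608 = 0.01804 mol
mass of CaCO3 = 0.01804 × 100.09 = 1.806 g

1.806 g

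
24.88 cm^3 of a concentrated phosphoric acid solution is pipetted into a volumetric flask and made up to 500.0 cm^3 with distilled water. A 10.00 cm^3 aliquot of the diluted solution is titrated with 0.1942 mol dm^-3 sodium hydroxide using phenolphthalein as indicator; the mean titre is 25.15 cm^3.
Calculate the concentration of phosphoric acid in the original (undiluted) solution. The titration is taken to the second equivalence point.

H3PO4 + 2 NaOH → Na2HPO4 + 2 H2O
n(NaOH) = 0.02515 × 0.1942 = 4.884 × 10^-3 mol
From the 1:2 ratio, n(H3PO4) in the aliquot = 1/2 × 4.884 × 10^-3 = 2.442 × 10^-3 mol
[H3PO4]_dilute = 2.442 × 10^-3 / 0.01000 = 0.2442 mol/L
Dilution factor = 500.0 / 24.88 = 20.10
[H3PO4]_stock = 0.2442 × 20.10 = 4.908 mol/L

4.908 mol/L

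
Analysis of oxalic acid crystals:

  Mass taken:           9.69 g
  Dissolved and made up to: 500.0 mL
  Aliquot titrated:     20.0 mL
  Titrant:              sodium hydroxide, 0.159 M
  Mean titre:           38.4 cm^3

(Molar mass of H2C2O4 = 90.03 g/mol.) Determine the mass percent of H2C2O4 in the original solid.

70.9 %

H2C2O4 + 2 NaOH → Na2C2O4 + 2 H2O
n(NaOH) per titration = 0.0384 × 0.159 = 6.11 × 10^-3 mol
From the 1:2 ratio, n(H2C2O4) in each aliquot = 1/2 × 6.11 × 10^-3 = 3.05 × 10^-3 mol
n(H2C2O4) in the whole flask = 3.05 × 10^-3 × 500.0/20.0 = 0.0763 mol
mass of H2C2O4 = 0.0763 × 90.03 = 6.87 g
% H2C2O4 = 6.87 / 9.69 × 100 = 70.9 %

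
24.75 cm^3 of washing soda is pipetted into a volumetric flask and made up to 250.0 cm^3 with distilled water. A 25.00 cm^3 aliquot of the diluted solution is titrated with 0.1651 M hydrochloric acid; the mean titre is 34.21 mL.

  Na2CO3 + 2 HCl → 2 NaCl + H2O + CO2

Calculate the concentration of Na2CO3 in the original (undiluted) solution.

n(HCl) = 0.03421 × 0.1651 = 5.648 × 10^-3 mol
From the 1:2 ratio, n(Na2CO3) in the aliquot = 1/2 × 5.648 × 10^-3 = 2.824 × 10^-3 mol
[Na2CO3]_dilute = 2.824 × 10^-3 / 0.02500 = 0.1130 mol/L
Dilution factor = 250.0 / 24.75 = 10.10
[Na2CO3]_stock = 0.1130 × 10.10 = 1.141 mol/L

1.141 M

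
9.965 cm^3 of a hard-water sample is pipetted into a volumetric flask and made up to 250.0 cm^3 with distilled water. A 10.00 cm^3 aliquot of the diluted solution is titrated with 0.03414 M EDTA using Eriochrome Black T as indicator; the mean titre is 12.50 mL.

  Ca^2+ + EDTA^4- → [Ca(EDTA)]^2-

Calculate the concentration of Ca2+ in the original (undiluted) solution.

n(EDTA) = 0.01250 × 0.03414 = 4.267 × 10^-4 mol
n(Ca2+) in the aliquot = 4.267 × 10^-4 mol (1:1 ratio)
[Ca2+]_dilute = 4.267 × 10^-4 / 0.01000 = 0.04267 mol/L
Dilution factor = 250.0 / 9.965 = 25.09
[Ca2+]_stock = 0.04267 × 25.09 = 1.071 mol/L

1.071 M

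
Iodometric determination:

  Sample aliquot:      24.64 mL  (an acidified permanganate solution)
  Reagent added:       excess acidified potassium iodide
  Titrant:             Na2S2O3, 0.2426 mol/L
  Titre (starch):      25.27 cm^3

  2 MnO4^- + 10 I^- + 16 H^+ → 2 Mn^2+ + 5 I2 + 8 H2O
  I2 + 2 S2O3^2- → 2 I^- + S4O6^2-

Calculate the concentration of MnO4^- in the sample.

n(S2O3^2-) = 0.02527 × 0.2426 = 6.131 × 10^-3 mol
n(I2) = n(S2O3^2-)/2 = 3.065 × 10^-3 mol
From the 2:5 ratio, n(MnO4^-) in the aliquot = 2/5 × 3.065 × 10^-3 = 1.226 × 10^-3 mol
[MnO4^-] = 1.226 × 10^-3 / 0.02464 = 0.04976 mol/L

0.04976 mol/L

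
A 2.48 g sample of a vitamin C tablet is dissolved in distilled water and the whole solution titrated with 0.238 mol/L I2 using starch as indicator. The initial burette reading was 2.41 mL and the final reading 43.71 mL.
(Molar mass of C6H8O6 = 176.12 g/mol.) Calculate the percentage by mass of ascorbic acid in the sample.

C6H8O6 + I2 → C6H6O6 + 2 HI
n(I2) = 0.0413 L × 0.238 mol/L = 9.83 × 10^-3 mol
n(C6H8O6) = 9.83 × 10^-3 mol (1:1 ratio)
mass of C6H8O6 = 9.83 × 10^-3 × 176.12 g/mol = 1.73 g
% C6H8O6 = 1.73 / 2.48 × 100 = 69.8 %

69.8 %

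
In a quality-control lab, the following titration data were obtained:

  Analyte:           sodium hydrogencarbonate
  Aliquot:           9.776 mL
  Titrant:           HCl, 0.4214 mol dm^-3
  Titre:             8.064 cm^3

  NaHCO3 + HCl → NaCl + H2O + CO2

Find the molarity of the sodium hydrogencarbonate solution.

0.3476 mol/L

n(HCl) = 0.008064 L × 0.4214 mol/L = 3.398 × 10^-3 mol
n(NaHCO3) = 3.398 × 10^-3 mol (1:1 mole ratio)
[NaHCO3] = 3.398 × 10^-3 mol / 0.009776 L = 0.3476 mol/L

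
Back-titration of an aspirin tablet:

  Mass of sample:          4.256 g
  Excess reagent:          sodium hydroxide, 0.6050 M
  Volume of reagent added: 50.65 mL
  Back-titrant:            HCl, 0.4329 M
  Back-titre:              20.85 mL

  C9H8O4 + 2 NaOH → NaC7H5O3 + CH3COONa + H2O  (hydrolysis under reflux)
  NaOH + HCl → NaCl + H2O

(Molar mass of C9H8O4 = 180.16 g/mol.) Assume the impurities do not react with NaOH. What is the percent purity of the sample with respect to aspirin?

n(NaOH) added = 0.05065 × 0.6050 = 0.03064 mol
n(HCl) used in back-titration = 0.02085 × 0.4329 = 9.026 × 10^-3 mol
n(NaOH) left over = 9.026 × 10^-3 mol (1:1 ratio)
n(NaOH) consumed by analyte = 0.03064 − 9.026 × 10^-3 = 0.02162 mol
From the 1:2 ratio, n(C9H8O4) = 1/2 × 0.02162 = 0.01081 mol
mass of C9H8O4 = 0.01081 × 180.16 = 1.947 g
% C9H8O4 = 1.947 / 4.256 × 100 = 45.75 %

45.75 %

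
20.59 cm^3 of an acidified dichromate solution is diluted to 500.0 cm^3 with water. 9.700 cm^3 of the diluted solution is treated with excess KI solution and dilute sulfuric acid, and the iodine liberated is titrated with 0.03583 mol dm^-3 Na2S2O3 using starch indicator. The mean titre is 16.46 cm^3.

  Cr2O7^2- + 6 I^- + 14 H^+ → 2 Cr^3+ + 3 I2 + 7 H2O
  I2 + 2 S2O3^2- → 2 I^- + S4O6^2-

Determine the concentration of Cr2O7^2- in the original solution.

n(S2O3^2-) = 0.01646 × 0.03583 = 5.898 × 10^-4 mol
n(I2) = n(S2O3^2-)/2 = 2.949 × 10^-4 mol
From the 1:3 ratio, n(Cr2O7^2-) in the aliquot = 1/3 × 2.949 × 10^-4 = 9.829 × 10^-5 mol
[Cr2O7^2-]_dilute = 9.829 × 10^-5 / 0.009700 = 0.01013 mol/L
[Cr2O7^2-]_original = 0.01013 × 500.0/20.59 = 0.2461 mol/L

0.2461 mol/L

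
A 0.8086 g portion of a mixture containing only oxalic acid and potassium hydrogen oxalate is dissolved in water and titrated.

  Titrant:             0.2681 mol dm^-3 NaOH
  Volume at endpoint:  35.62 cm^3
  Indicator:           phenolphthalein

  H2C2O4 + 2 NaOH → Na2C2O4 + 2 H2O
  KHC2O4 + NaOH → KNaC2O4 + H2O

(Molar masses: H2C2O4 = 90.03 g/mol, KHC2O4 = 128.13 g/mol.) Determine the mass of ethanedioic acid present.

n(NaOH) = 0.03562 × 0.2681 = 9.550 × 10^-3 mol
Let x = n(H2C2O4), y = n(KHC2O4).
Titrant: 2x + 1y = 9.550 × 10^-3;  mass: 90.03x + 128.13y = 0.8086
Solving, x = 2.497 × 10^-3 mol, y = 4.557 × 10^-3 mol
mass of H2C2O4 = 2.497 × 10^-3 × 90.03 = 0.2248 g

0.2248 g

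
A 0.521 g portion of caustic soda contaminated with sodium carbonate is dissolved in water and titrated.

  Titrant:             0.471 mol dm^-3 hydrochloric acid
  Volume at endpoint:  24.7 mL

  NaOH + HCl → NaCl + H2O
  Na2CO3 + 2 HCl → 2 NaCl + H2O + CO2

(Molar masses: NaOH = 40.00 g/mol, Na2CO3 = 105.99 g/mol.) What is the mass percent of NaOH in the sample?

n(HCl) = 0.0247 × 0.471 = 0.0116 mol
Let x = n(NaOH), y = n(Na2CO3).
Titrant: 1x + 2y = 0.0116;  mass: 40.00x + 105.99y = 0.521
Solving, x = 7.35 × 10^-3 mol, y = 2.14 × 10^-3 mol
mass of NaOH = 7.35 × 10^-3 × 40.00 = 0.294 g
% NaOH = 0.294 / 0.521 × 100 = 56.4 %

56.4 %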